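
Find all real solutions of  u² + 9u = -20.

Bring every term to one side: u² + 9u + 20 = 0.
Factor: (u + 5)(u + 4) = 0.
So u = -5 or u = -4.

u = -5 or u = -4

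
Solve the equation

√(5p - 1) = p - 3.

p = 10

Square both sides: 5p - 1 = (p - 3)².
Expand and rearrange: p² - 11p + 10 = 0.
Solving gives p = 10 or p = 1.
Check each candidate in the original equation:
  p = 10: √(49) = 7, while p - 3 = 7 — valid.
  p = 1: √(4) = 2, while p - 3 = -2 — extraneous.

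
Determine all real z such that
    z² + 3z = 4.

Bring every term to one side: z² + 3z - 4 = 0.
Factor: (z + 4)(z - 1) = 0.
So z = -4 or z = 1.

z = -4 or z = 1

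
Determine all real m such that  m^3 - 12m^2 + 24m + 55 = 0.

m = -1.3218 or m = 5 or m = 8.3218

Possible rational roots are divisors of 55. Testing m = 5 gives 0, so (m - 5) is a factor.
Divide: m^3 - 12m^2 + 24m + 55 = (m - 5)(m^2 - 7m - 11).
Apply the quadratic formula to m^2 - 7m - 11 = 0: m = (7 +/- sqrt(93))/2, i.e. m ~= 8.3218 or m ~= -1.3218.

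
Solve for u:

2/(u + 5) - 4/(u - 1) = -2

u = -5.772 or u = 2.772

Multiply both sides by (u + 5)(u - 1):
2(u - 1) - 4(u + 5) = -2(u + 5)(u - 1).
Expand and collect terms: -2u² - 6u + 32 = 0.
By the quadratic formula, u = (6 ± √292) / -4, so u ≈ -5.772 or u ≈ 2.772.
Neither value makes a denominator zero (u ≠ -5, u ≠ 1), so both are valid.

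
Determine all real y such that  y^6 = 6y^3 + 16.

y = -1.2599 or y = 2

Let u = y^3. The equation becomes u^2 - 6u - 16 = 0.
Factor: (u + 2)(u - 8) = 0, so u = -2 or u = 8.
y^3 = -2 gives y = -(2)^(1/3) ~= -1.2599.
y^3 = 8 gives y = 2.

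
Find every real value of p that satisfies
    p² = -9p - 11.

p = -7.5414 or p = -1.4586

Rearrange to standard form: p² + 9p + 11 = 0.
Discriminant: (9)² − 4·1·11 = 37.
Quadratic formula: p = (-9 ± √37) / 2.
So p = -9/2 + √(37)/2 ≈ -1.4586 or p = -9/2 - √(37)/2 ≈ -7.5414.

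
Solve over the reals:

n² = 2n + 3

n = -1 or n = 3

Bring every term to one side: n² - 2n - 3 = 0.
Factor: (n - 3)(n + 1) = 0.
So n = 3 or n = -1.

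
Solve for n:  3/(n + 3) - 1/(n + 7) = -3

n = -6.5352 or n = -4.1315

Multiply both sides by (n + 3)(n + 7):
3(n + 7) - (n + 3) = -3(n + 3)(n + 7).
Expand and collect terms: -3n^2 - 32n - 81 = 0.
By the quadratic formula, n = (32 +/- sqrt(52)) / -6, so n ~= -6.5352 or n ~= -4.1315.
Neither value makes a denominator zero (n != -3, n != -7), so both are valid.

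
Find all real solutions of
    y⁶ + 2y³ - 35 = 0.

y = -1.9129 or y = 1.71

Let u = y³. The equation becomes u² + 2u - 35 = 0.
Factor: (u - 5)(u + 7) = 0, so u = 5 or u = -7.
y³ = 5 gives y = ∛(5) ≈ 1.71.
y³ = -7 gives y = -∛(7) ≈ -1.9129.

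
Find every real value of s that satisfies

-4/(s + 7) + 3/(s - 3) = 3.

Multiply both sides by (s + 7)(s - 3):
-4(s - 3) + 3(s + 7) = 3(s + 7)(s - 3).
Expand and collect terms: 3s² + 13s - 96 = 0.
By the quadratic formula, s = (-13 ± √1321) / 6, so s ≈ 3.8909 or s ≈ -8.2243.
Neither value makes a denominator zero (s ≠ -7, s ≠ 3), so both are valid.

s = -8.2243 or s = 3.8909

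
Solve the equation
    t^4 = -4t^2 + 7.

t = -1.1474 or t = 1.1474

Let u = t^2. The equation becomes u^2 + 4u - 7 = 0.
By the quadratic formula, u = -2 + sqrt(11) or u = -sqrt(11) - 2.
t^2 = -2 + sqrt(11) gives t = +/-sqrt(-2 + sqrt(11)) ~= +/-1.1474.
t^2 = -sqrt(11) - 2 < 0 has no real solution.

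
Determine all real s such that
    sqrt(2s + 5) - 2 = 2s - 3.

Isolate the radical: sqrt(2s + 5) = 2s - 1.
Square both sides: 2s + 5 = (2s - 1)^2.
Expand and rearrange: 4s^2 - 6s - 4 = 0.
Solving gives s = 2 or s = -0.5.
Check each candidate in the original equation:
  s = 2: sqrt(9) = 3, while 2s - 1 = 3 — valid.
  s = -0.5: sqrt(4) = 2, while 2s - 1 = -2 — extraneous.

s = 2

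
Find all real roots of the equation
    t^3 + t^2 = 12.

Rearrange: t^3 + t^2 - 12 = 0.
Possible rational roots are divisors of -12. Testing t = 2 gives 0, so (t - 2) is a factor.
Divide: t^3 + t^2 - 12 = (t - 2)(t^2 + 3t + 6).
The quadratic t^2 + 3t + 6 has discriminant -15 < 0, so no further real roots.

t = 2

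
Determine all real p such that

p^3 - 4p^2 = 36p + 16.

p = -4 or p = -0.4721 or p = 8.4721

Rearrange: p^3 - 4p^2 - 36p - 16 = 0.
Possible rational roots are divisors of -16. Testing p = -4 gives 0, so (p + 4) is a factor.
Divide: p^3 - 4p^2 - 36p - 16 = (p + 4)(p^2 - 8p - 4).
Apply the quadratic formula to p^2 - 8p - 4 = 0: p = (8 +/- sqrt(80))/2, i.e. p ~= 8.4721 or p ~= -0.4721.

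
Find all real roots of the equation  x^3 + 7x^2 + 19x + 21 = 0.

Possible rational roots are divisors of 21. Testing x = -3 gives 0, so (x + 3) is a factor.
Divide: x^3 + 7x^2 + 19x + 21 = (x + 3)(x^2 + 4x + 7).
The quadratic x^2 + 4x + 7 has discriminant -12 < 0, so no further real roots.

x = -3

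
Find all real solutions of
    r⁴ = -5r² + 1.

Let u = r². The equation becomes u² + 5u - 1 = 0.
By the quadratic formula, u = -5/2 + √(29)/2 or u = -√(29)/2 - 5/2.
r² = -5/2 + √(29)/2 gives r = ±√(-5/2 + √(29)/2) ≈ ±0.4388.
r² = -√(29)/2 - 5/2 < 0 has no real solution.

r = -0.4388 or r = 0.4388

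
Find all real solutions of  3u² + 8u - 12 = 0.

Discriminant: (8)² − 4·3·(-12) = 208.
Quadratic formula: u = (-8 ± √208) / 6.
So u = -4/3 + 2·√(13)/3 ≈ 1.0704 or u = -2·√(13)/3 - 4/3 ≈ -3.737.

u = -3.737 or u = 1.0704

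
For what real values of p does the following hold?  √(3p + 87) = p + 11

p = -2

Square both sides: 3p + 87 = (p + 11)².
Expand and rearrange: p² + 19p + 34 = 0.
Solving gives p = -2 or p = -17.
Check each candidate in the original equation:
  p = -2: √(81) = 9, while p + 11 = 9 — valid.
  p = -17: √(36) = 6, while p + 11 = -6 — extraneous.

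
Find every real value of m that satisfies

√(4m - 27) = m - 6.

Square both sides: 4m - 27 = (m - 6)².
Expand and rearrange: m² - 16m + 63 = 0.
Solving gives m = 9 or m = 7.
Check each candidate in the original equation:
  m = 9: √(9) = 3, while m - 6 = 3 — valid.
  m = 7: √(1) = 1, while m - 6 = 1 — valid.

m = 7 or m = 9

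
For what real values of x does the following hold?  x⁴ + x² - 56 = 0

x = -2.6458 or x = 2.6458

Let u = x². The equation becomes u² + u - 56 = 0.
Factor: (u - 7)(u + 8) = 0, so u = 7 or u = -8.
x² = 7 gives x = ±√(7) ≈ ±2.6458.
x² = -8 < 0 has no real solution.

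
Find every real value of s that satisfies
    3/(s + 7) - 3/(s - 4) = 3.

s = -5.8875 or s = 2.8875

Multiply both sides by (s + 7)(s - 4):
3(s - 4) - 3(s + 7) = 3(s + 7)(s - 4).
Expand and collect terms: 3s² + 9s - 51 = 0.
By the quadratic formula, s = (-9 ± √693) / 6, so s ≈ 2.8875 or s ≈ -5.8875.
Neither value makes a denominator zero (s ≠ -7, s ≠ 4), so both are valid.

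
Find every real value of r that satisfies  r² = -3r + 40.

Bring every term to one side: r² + 3r - 40 = 0.
Factor: (r - 5)(r + 8) = 0.
So r = 5 or r = -8.

r = -8 or r = 5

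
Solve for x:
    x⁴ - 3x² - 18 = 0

Let u = x². The equation becomes u² - 3u - 18 = 0.
Factor: (u + 3)(u - 6) = 0, so u = -3 or u = 6.
x² = -3 < 0 has no real solution.
x² = 6 gives x = ±√(6) ≈ ±2.4495.

x = -2.4495 or x = 2.4495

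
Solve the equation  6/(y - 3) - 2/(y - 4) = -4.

Multiply both sides by (y - 3)(y - 4):
6(y - 4) - 2(y - 3) = -4(y - 3)(y - 4).
Expand and collect terms: -4y² + 24y - 30 = 0.
By the quadratic formula, y = (-24 ± √96) / -8, so y ≈ 1.7753 or y ≈ 4.2247.
Neither value makes a denominator zero (y ≠ 3, y ≠ 4), so both are valid.

y = 1.7753 or y = 4.2247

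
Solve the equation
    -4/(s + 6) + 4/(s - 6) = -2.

Multiply both sides by (s + 6)(s - 6):
-4(s - 6) + 4(s + 6) = -2(s + 6)(s - 6).
Expand and collect terms: -2s² + 24 = 0.
By the quadratic formula, s = (0 ± √192) / -4, so s ≈ -3.4641 or s ≈ 3.4641.
Neither value makes a denominator zero (s ≠ -6, s ≠ 6), so both are valid.

s = -3.4641 or s = 3.4641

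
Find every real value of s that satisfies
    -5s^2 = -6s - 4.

s = -0.477 or s = 1.677

Rearrange to standard form: -5s^2 + 6s + 4 = 0.
Discriminant: (6)^2 - 4*(-5)*4 = 116.
Quadratic formula: s = (-6 +/- sqrt(116)) / (-10).
So s = 3/5 - sqrt(29)/5 ~= -0.477 or s = 3/5 + sqrt(29)/5 ~= 1.677.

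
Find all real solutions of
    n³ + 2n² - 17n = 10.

Rearrange: n³ + 2n² - 17n - 10 = 0.
Possible rational roots are divisors of -10. Testing n = -5 gives 0, so (n + 5) is a factor.
Divide: n³ + 2n² - 17n - 10 = (n + 5)(n² - 3n - 2).
Apply the quadratic formula to n² - 3n - 2 = 0: n = (3 ± √17)/2, i.e. n ≈ 3.5616 or n ≈ -0.5616.

n = -5 or n = -0.5616 or n = 3.5616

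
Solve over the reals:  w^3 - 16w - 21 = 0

Possible rational roots are divisors of -21. Testing w = -3 gives 0, so (w + 3) is a factor.
Divide: w^3 - 16w - 21 = (w + 3)(w^2 - 3w - 7).
Apply the quadratic formula to w^2 - 3w - 7 = 0: w = (3 +/- sqrt(37))/2, i.e. w ~= 4.5414 or w ~= -1.5414.

w = -3 or w = -1.5414 or w = 4.5414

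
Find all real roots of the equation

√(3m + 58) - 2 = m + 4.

m = 2

Isolate the radical: √(3m + 58) = m + 6.
Square both sides: 3m + 58 = (m + 6)².
Expand and rearrange: m² + 9m - 22 = 0.
Solving gives m = 2 or m = -11.
Check each candidate in the original equation:
  m = 2: √(64) = 8, while m + 6 = 8 — valid.
  m = -11: √(25) = 5, while m + 6 = -5 — extraneous.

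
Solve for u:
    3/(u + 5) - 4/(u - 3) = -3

u = -5.8693 or u = 4.2026

Multiply both sides by (u + 5)(u - 3):
3(u - 3) - 4(u + 5) = -3(u + 5)(u - 3).
Expand and collect terms: -3u^2 - 5u + 74 = 0.
By the quadratic formula, u = (5 +/- sqrt(913)) / -6, so u ~= -5.8693 or u ~= 4.2026.
Neither value makes a denominator zero (u != -5, u != 3), so both are valid.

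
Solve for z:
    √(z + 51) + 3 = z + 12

z = -2

Isolate the radical: √(z + 51) = z + 9.
Square both sides: z + 51 = (z + 9)².
Expand and rearrange: z² + 17z + 30 = 0.
Solving gives z = -2 or z = -15.
Check each candidate in the original equation:
  z = -2: √(49) = 7, while z + 9 = 7 — valid.
  z = -15: √(36) = 6, while z + 9 = -6 — extraneous.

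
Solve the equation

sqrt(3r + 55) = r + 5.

r = 3

Square both sides: 3r + 55 = (r + 5)^2.
Expand and rearrange: r^2 + 7r - 30 = 0.
Solving gives r = 3 or r = -10.
Check each candidate in the original equation:
  r = 3: sqrt(64) = 8, while r + 5 = 8 — valid.
  r = -10: sqrt(25) = 5, while r + 5 = -5 — extraneous.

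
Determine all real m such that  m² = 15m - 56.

Bring every term to one side: m² - 15m + 56 = 0.
Factor: (m - 7)(m - 8) = 0.
So m = 7 or m = 8.

m = 7 or m = 8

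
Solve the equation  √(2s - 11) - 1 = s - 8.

Isolate the radical: √(2s - 11) = s - 7.
Square both sides: 2s - 11 = (s - 7)².
Expand and rearrange: s² - 16s + 60 = 0.
Solving gives s = 10 or s = 6.
Check each candidate in the original equation:
  s = 10: √(9) = 3, while s - 7 = 3 — valid.
  s = 6: √(1) = 1, while s - 7 = -1 — extraneous.

s = 10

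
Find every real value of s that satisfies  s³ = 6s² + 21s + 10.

s = -2 or s = -0.5826 or s = 8.5826

Rearrange: s³ - 6s² - 21s - 10 = 0.
Possible rational roots are divisors of -10. Testing s = -2 gives 0, so (s + 2) is a factor.
Divide: s³ - 6s² - 21s - 10 = (s + 2)(s² - 8s - 5).
Apply the quadratic formula to s² - 8s - 5 = 0: s = (8 ± √84)/2, i.e. s ≈ 8.5826 or s ≈ -0.5826.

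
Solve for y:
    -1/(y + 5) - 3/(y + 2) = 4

y = -5.3229 or y = -2.6771

Multiply both sides by (y + 5)(y + 2):
-(y + 2) - 3(y + 5) = 4(y + 5)(y + 2).
Expand and collect terms: 4y^2 + 32y + 57 = 0.
By the quadratic formula, y = (-32 +/- sqrt(112)) / 8, so y ~= -2.6771 or y ~= -5.3229.
Neither value makes a denominator zero (y != -5, y != -2), so both are valid.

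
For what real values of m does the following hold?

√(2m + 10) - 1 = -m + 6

m = 3

Isolate the radical: √(2m + 10) = -m + 7.
Square both sides: 2m + 10 = (-m + 7)².
Expand and rearrange: m² - 16m + 39 = 0.
Solving gives m = 13 or m = 3.
Check each candidate in the original equation:
  m = 13: √(36) = 6, while -m + 7 = -6 — extraneous.
  m = 3: √(16) = 4, while -m + 7 = 4 — valid.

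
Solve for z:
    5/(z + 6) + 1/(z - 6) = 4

Multiply both sides by (z + 6)(z - 6):
5(z - 6) + (z + 6) = 4(z + 6)(z - 6).
Expand and collect terms: 4z^2 - 6z - 120 = 0.
By the quadratic formula, z = (6 +/- sqrt(1956)) / 8, so z ~= 6.2783 or z ~= -4.7783.
Neither value makes a denominator zero (z != -6, z != 6), so both are valid.

z = -4.7783 or z = 6.2783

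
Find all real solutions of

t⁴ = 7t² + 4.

Let u = t². The equation becomes u² - 7u - 4 = 0.
By the quadratic formula, u = 7/2 + √(65)/2 or u = 7/2 - √(65)/2.
t² = 7/2 + √(65)/2 gives t = ±√(7/2 + √(65)/2) ≈ ±2.7443.
t² = 7/2 - √(65)/2 < 0 has no real solution.

t = -2.7443 or t = 2.7443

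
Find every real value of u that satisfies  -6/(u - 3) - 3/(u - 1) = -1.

Multiply both sides by (u - 3)(u - 1):
-6(u - 1) - 3(u - 3) = -(u - 3)(u - 1).
Expand and collect terms: -u^2 + 13u - 18 = 0.
By the quadratic formula, u = (-13 +/- sqrt(97)) / -2, so u ~= 1.5756 or u ~= 11.4244.
Neither value makes a denominator zero (u != 3, u != 1), so both are valid.

u = 1.5756 or u = 11.4244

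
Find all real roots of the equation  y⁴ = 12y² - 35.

y = -2.6458 or y = -2.2361 or y = 2.2361 or y = 2.6458

Let u = y². The equation becomes u² - 12u + 35 = 0.
Factor: (u - 7)(u - 5) = 0, so u = 7 or u = 5.
y² = 7 gives y = ±√(7) ≈ ±2.6458.
y² = 5 gives y = ±√(5) ≈ ±2.2361.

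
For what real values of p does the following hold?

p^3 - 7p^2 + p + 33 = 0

p = -1.873 or p = 3 or p = 5.873

Possible rational roots are divisors of 33. Testing p = 3 gives 0, so (p - 3) is a factor.
Divide: p^3 - 7p^2 + p + 33 = (p - 3)(p^2 - 4p - 11).
Apply the quadratic formula to p^2 - 4p - 11 = 0: p = (4 +/- sqrt(60))/2, i.e. p ~= 5.873 or p ~= -1.873.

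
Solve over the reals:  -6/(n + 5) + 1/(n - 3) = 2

n = -7.8681 or n = 3.3681

Multiply both sides by (n + 5)(n - 3):
-6(n - 3) + (n + 5) = 2(n + 5)(n - 3).
Expand and collect terms: 2n² + 9n - 53 = 0.
By the quadratic formula, n = (-9 ± √505) / 4, so n ≈ 3.3681 or n ≈ -7.8681.
Neither value makes a denominator zero (n ≠ -5, n ≠ 3), so both are valid.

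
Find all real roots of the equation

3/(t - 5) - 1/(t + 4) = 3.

Multiply both sides by (t - 5)(t + 4):
3(t + 4) - (t - 5) = 3(t - 5)(t + 4).
Expand and collect terms: 3t² - 5t - 77 = 0.
By the quadratic formula, t = (5 ± √949) / 6, so t ≈ 5.9676 or t ≈ -4.301.
Neither value makes a denominator zero (t ≠ 5, t ≠ -4), so both are valid.

t = -4.301 or t = 5.9676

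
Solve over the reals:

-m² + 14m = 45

m = 5 or m = 9

Bring every term to one side: -m² + 14m - 45 = 0.
Factor: -1(m - 5)(m - 9) = 0.
So m = 5 or m = 9.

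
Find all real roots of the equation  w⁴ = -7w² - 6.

No real solutions.

Let u = w². The equation becomes u² + 7u + 6 = 0.
Factor: (u + 1)(u + 6) = 0, so u = -1 or u = -6.
w² = -1 < 0 has no real solution.
w² = -6 < 0 has no real solution.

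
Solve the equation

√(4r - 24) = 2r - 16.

Square both sides: 4r - 24 = (2r - 16)².
Expand and rearrange: 4r² - 68r + 280 = 0.
Solving gives r = 10 or r = 7.
Check each candidate in the original equation:
  r = 10: √(16) = 4, while 2r - 16 = 4 — valid.
  r = 7: √(4) = 2, while 2r - 16 = -2 — extraneous.

r = 10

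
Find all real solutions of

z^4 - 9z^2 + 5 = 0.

z = -2.8992 or z = -0.7713 or z = 0.7713 or z = 2.8992

Let u = z^2. The equation becomes u^2 - 9u + 5 = 0.
By the quadratic formula, u = sqrt(61)/2 + 9/2 or u = 9/2 - sqrt(61)/2.
z^2 = sqrt(61)/2 + 9/2 gives z = +/-sqrt(sqrt(61)/2 + 9/2) ~= +/-2.8992.
z^2 = 9/2 - sqrt(61)/2 gives z = +/-sqrt(9/2 - sqrt(61)/2) ~= +/-0.7713.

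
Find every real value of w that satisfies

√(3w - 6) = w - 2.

w = 2 or w = 5

Square both sides: 3w - 6 = (w - 2)².
Expand and rearrange: w² - 7w + 10 = 0.
Solving gives w = 5 or w = 2.
Check each candidate in the original equation:
  w = 5: √(9) = 3, while w - 2 = 3 — valid.
  w = 2: √(0) = 0, while w - 2 = 0 — valid.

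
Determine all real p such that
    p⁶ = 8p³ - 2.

Let u = p³. The equation becomes u² - 8u + 2 = 0.
By the quadratic formula, u = √(14) + 4 or u = 4 - √(14).
p³ = √(14) + 4 gives p = ∛(√(14) + 4) ≈ 1.9782.
p³ = 4 - √(14) gives p = ∛(4 - √(14)) ≈ 0.6369.

p = 0.6369 or p = 1.9782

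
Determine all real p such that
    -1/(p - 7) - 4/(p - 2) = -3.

p = 3.2251 or p = 7.4415

Multiply both sides by (p - 7)(p - 2):
-(p - 2) - 4(p - 7) = -3(p - 7)(p - 2).
Expand and collect terms: -3p² + 32p - 72 = 0.
By the quadratic formula, p = (-32 ± √160) / -6, so p ≈ 3.2251 or p ≈ 7.4415.
Neither value makes a denominator zero (p ≠ 7, p ≠ 2), so both are valid.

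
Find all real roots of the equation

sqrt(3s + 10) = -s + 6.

s = 2

Square both sides: 3s + 10 = (-s + 6)^2.
Expand and rearrange: s^2 - 15s + 26 = 0.
Solving gives s = 13 or s = 2.
Check each candidate in the original equation:
  s = 13: sqrt(49) = 7, while -s + 6 = -7 — extraneous.
  s = 2: sqrt(16) = 4, while -s + 6 = 4 — valid.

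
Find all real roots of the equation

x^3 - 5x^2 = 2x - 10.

x = -1.4142 or x = 1.4142 or x = 5

Rearrange: x^3 - 5x^2 - 2x + 10 = 0.
Possible rational roots are divisors of 10. Testing x = 5 gives 0, so (x - 5) is a factor.
Divide: x^3 - 5x^2 - 2x + 10 = (x - 5)(x^2 - 2).
Apply the quadratic formula to x^2 - 2 = 0: x = (0 +/- sqrt(8))/2, i.e. x ~= 1.4142 or x ~= -1.4142.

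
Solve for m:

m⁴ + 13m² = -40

No real solutions.

Let u = m². The equation becomes u² + 13u + 40 = 0.
Factor: (u + 5)(u + 8) = 0, so u = -5 or u = -8.
m² = -5 < 0 has no real solution.
m² = -8 < 0 has no real solution.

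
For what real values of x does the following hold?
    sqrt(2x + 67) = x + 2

Square both sides: 2x + 67 = (x + 2)^2.
Expand and rearrange: x^2 + 2x - 63 = 0.
Solving gives x = 7 or x = -9.
Check each candidate in the original equation:
  x = 7: sqrt(81) = 9, while x + 2 = 9 — valid.
  x = -9: sqrt(49) = 7, while x + 2 = -7 — extraneous.

x = 7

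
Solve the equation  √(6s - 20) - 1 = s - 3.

Isolate the radical: √(6s - 20) = s - 2.
Square both sides: 6s - 20 = (s - 2)².
Expand and rearrange: s² - 10s + 24 = 0.
Solving gives s = 6 or s = 4.
Check each candidate in the original equation:
  s = 6: √(16) = 4, while s - 2 = 4 — valid.
  s = 4: √(4) = 2, while s - 2 = 2 — valid.

s = 4 or s = 6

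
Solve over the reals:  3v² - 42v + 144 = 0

Factor: 3(v - 6)(v - 8) = 0.
So v = 6 or v = 8.

v = 6 or v = 8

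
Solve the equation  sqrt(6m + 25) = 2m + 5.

Square both sides: 6m + 25 = (2m + 5)^2.
Expand and rearrange: 4m^2 + 14m = 0.
Solving gives m = 0 or m = -3.5.
Check each candidate in the original equation:
  m = 0: sqrt(25) = 5, while 2m + 5 = 5 — valid.
  m = -3.5: sqrt(4) = 2, while 2m + 5 = -2 — extraneous.

m = 0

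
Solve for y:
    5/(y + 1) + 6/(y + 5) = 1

Multiply both sides by (y + 1)(y + 5):
5(y + 5) + 6(y + 1) = (y + 1)(y + 5).
Expand and collect terms: y² - 5y - 26 = 0.
By the quadratic formula, y = (5 ± √129) / 2, so y ≈ 8.1789 or y ≈ -3.1789.
Neither value makes a denominator zero (y ≠ -1, y ≠ -5), so both are valid.

y = -3.1789 or y = 8.1789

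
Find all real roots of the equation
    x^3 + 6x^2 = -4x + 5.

Rearrange: x^3 + 6x^2 + 4x - 5 = 0.
Possible rational roots are divisors of -5. Testing x = -5 gives 0, so (x + 5) is a factor.
Divide: x^3 + 6x^2 + 4x - 5 = (x + 5)(x^2 + x - 1).
Apply the quadratic formula to x^2 + x - 1 = 0: x = (-1 +/- sqrt(5))/2, i.e. x ~= 0.618 or x ~= -1.618.

x = -5 or x = -1.618 or x = 0.618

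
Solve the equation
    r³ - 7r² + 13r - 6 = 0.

r = 0.6972 or r = 2 or r = 4.3028

Possible rational roots are divisors of -6. Testing r = 2 gives 0, so (r - 2) is a factor.
Divide: r³ - 7r² + 13r - 6 = (r - 2)(r² - 5r + 3).
Apply the quadratic formula to r² - 5r + 3 = 0: r = (5 ± √13)/2, i.e. r ≈ 4.3028 or r ≈ 0.6972.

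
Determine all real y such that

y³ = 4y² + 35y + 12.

Rearrange: y³ - 4y² - 35y - 12 = 0.
Possible rational roots are divisors of -12. Testing y = -4 gives 0, so (y + 4) is a factor.
Divide: y³ - 4y² - 35y - 12 = (y + 4)(y² - 8y - 3).
Apply the quadratic formula to y² - 8y - 3 = 0: y = (8 ± √76)/2, i.e. y ≈ 8.3589 or y ≈ -0.3589.

y = -4 or y = -0.3589 or y = 8.3589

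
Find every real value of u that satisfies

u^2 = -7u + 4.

u = -7.5311 or u = 0.5311

Rearrange to standard form: u^2 + 7u - 4 = 0.
Discriminant: (7)^2 - 4*1*(-4) = 65.
Quadratic formula: u = (-7 +/- sqrt(65)) / 2.
So u = -7/2 + sqrt(65)/2 ~= 0.5311 or u = -sqrt(65)/2 - 7/2 ~= -7.5311.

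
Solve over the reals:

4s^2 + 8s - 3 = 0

s = -2.3229 or s = 0.3229

Discriminant: (8)^2 - 4*4*(-3) = 112.
Quadratic formula: s = (-8 +/- sqrt(112)) / 8.
So s = -1 + sqrt(7)/2 ~= 0.3229 or s = -sqrt(7)/2 - 1 ~= -2.3229.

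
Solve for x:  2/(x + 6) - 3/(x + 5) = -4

Multiply both sides by (x + 6)(x + 5):
2(x + 5) - 3(x + 6) = -4(x + 6)(x + 5).
Expand and collect terms: -4x² - 43x - 112 = 0.
By the quadratic formula, x = (43 ± √57) / -8, so x ≈ -6.3187 or x ≈ -4.4313.
Neither value makes a denominator zero (x ≠ -6, x ≠ -5), so both are valid.

x = -6.3187 or x = -4.4313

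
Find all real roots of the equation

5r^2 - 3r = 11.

r = -1.2133 or r = 1.8133

Rearrange to standard form: 5r^2 - 3r - 11 = 0.
Discriminant: (-3)^2 - 4*5*(-11) = 229.
Quadratic formula: r = (3 +/- sqrt(229)) / 10.
So r = 3/10 + sqrt(229)/10 ~= 1.8133 or r = 3/10 - sqrt(229)/10 ~= -1.2133.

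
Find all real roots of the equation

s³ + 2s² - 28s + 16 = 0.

s = -6.6056 or s = 0.6056 or s = 4

Possible rational roots are divisors of 16. Testing s = 4 gives 0, so (s - 4) is a factor.
Divide: s³ + 2s² - 28s + 16 = (s - 4)(s² + 6s - 4).
Apply the quadratic formula to s² + 6s - 4 = 0: s = (-6 ± √52)/2, i.e. s ≈ 0.6056 or s ≈ -6.6056.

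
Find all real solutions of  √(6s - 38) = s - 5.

s = 7 or s = 9

Square both sides: 6s - 38 = (s - 5)².
Expand and rearrange: s² - 16s + 63 = 0.
Solving gives s = 9 or s = 7.
Check each candidate in the original equation:
  s = 9: √(16) = 4, while s - 5 = 4 — valid.
  s = 7: √(4) = 2, while s - 5 = 2 — valid.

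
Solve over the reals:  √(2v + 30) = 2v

v = 3

Square both sides: 2v + 30 = (2v)².
Expand and rearrange: 4v² - 2v - 30 = 0.
Solving gives v = 3 or v = -2.5.
Check each candidate in the original equation:
  v = 3: √(36) = 6, while 2v = 6 — valid.
  v = -2.5: √(25) = 5, while 2v = -5 — extraneous.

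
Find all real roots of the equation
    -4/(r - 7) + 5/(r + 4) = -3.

r = -5.5061 or r = 8.1728

Multiply both sides by (r - 7)(r + 4):
-4(r + 4) + 5(r - 7) = -3(r - 7)(r + 4).
Expand and collect terms: -3r^2 + 8r + 135 = 0.
By the quadratic formula, r = (-8 +/- sqrt(1684)) / -6, so r ~= -5.5061 or r ~= 8.1728.
Neither value makes a denominator zero (r != 7, r != -4), so both are valid.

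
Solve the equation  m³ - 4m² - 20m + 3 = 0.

Possible rational roots are divisors of 3. Testing m = -3 gives 0, so (m + 3) is a factor.
Divide: m³ - 4m² - 20m + 3 = (m + 3)(m² - 7m + 1).
Apply the quadratic formula to m² - 7m + 1 = 0: m = (7 ± √45)/2, i.e. m ≈ 6.8541 or m ≈ 0.1459.

m = -3 or m = 0.1459 or m = 6.8541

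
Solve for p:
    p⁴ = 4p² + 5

p = -2.2361 or p = 2.2361

Let u = p². The equation becomes u² - 4u - 5 = 0.
Factor: (u - 5)(u + 1) = 0, so u = 5 or u = -1.
p² = 5 gives p = ±√(5) ≈ ±2.2361.
p² = -1 < 0 has no real solution.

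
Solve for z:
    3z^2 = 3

Bring every term to one side: 3z^2 - 3 = 0.
Factor: 3(z + 1)(z - 1) = 0.
So z = -1 or z = 1.

z = -1 or z = 1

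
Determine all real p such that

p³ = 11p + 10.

p = -2.7016 or p = -1 or p = 3.7016

Rearrange: p³ - 11p - 10 = 0.
Possible rational roots are divisors of -10. Testing p = -1 gives 0, so (p + 1) is a factor.
Divide: p³ - 11p - 10 = (p + 1)(p² - p - 10).
Apply the quadratic formula to p² - p - 10 = 0: p = (1 ± √41)/2, i.e. p ≈ 3.7016 or p ≈ -2.7016.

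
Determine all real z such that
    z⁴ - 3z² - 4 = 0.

Let u = z². The equation becomes u² - 3u - 4 = 0.
Factor: (u - 4)(u + 1) = 0, so u = 4 or u = -1.
z² = 4 gives z = ±2.
z² = -1 < 0 has no real solution.

z = -2 or z = 2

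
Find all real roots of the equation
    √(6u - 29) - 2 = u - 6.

u = 5 or u = 9

Isolate the radical: √(6u - 29) = u - 4.
Square both sides: 6u - 29 = (u - 4)².
Expand and rearrange: u² - 14u + 45 = 0.
Solving gives u = 9 or u = 5.
Check each candidate in the original equation:
  u = 9: √(25) = 5, while u - 4 = 5 — valid.
  u = 5: √(1) = 1, while u - 4 = 1 — valid.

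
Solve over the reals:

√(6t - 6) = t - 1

Square both sides: 6t - 6 = (t - 1)².
Expand and rearrange: t² - 8t + 7 = 0.
Solving gives t = 7 or t = 1.
Check each candidate in the original equation:
  t = 7: √(36) = 6, while t - 1 = 6 — valid.
  t = 1: √(0) = 0, while t - 1 = 0 — valid.

t = 1 or t = 7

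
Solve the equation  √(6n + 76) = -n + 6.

Square both sides: 6n + 76 = (-n + 6)².
Expand and rearrange: n² - 18n - 40 = 0.
Solving gives n = 20 or n = -2.
Check each candidate in the original equation:
  n = 20: √(196) = 14, while -n + 6 = -14 — extraneous.
  n = -2: √(64) = 8, while -n + 6 = 8 — valid.

n = -2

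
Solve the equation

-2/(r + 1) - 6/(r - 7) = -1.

Multiply both sides by (r + 1)(r - 7):
-2(r - 7) - 6(r + 1) = -(r + 1)(r - 7).
Expand and collect terms: -r² + 14r - 1 = 0.
By the quadratic formula, r = (-14 ± √192) / -2, so r ≈ 0.0718 or r ≈ 13.9282.
Neither value makes a denominator zero (r ≠ -1, r ≠ 7), so both are valid.

r = 0.0718 or r = 13.9282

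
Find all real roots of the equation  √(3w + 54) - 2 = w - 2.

Isolate the radical: √(3w + 54) = w.
Square both sides: 3w + 54 = (w)².
Expand and rearrange: w² - 3w - 54 = 0.
Solving gives w = 9 or w = -6.
Check each candidate in the original equation:
  w = 9: √(81) = 9, while w = 9 — valid.
  w = -6: √(36) = 6, while w = -6 — extraneous.

w = 9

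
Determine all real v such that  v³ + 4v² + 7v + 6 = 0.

v = -2

Possible rational roots are divisors of 6. Testing v = -2 gives 0, so (v + 2) is a factor.
Divide: v³ + 4v² + 7v + 6 = (v + 2)(v² + 2v + 3).
The quadratic v² + 2v + 3 has discriminant -8 < 0, so no further real roots.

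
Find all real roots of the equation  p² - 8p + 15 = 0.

p = 3 or p = 5

Factor: (p - 5)(p - 3) = 0.
So p = 5 or p = 3.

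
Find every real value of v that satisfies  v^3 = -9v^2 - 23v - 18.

v = -5.3028 or v = -2 or v = -1.6972

Rearrange: v^3 + 9v^2 + 23v + 18 = 0.
Possible rational roots are divisors of 18. Testing v = -2 gives 0, so (v + 2) is a factor.
Divide: v^3 + 9v^2 + 23v + 18 = (v + 2)(v^2 + 7v + 9).
Apply the quadratic formula to v^2 + 7v + 9 = 0: v = (-7 +/- sqrt(13))/2, i.e. v ~= -1.6972 or v ~= -5.3028.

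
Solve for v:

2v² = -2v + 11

v = -2.8979 or v = 1.8979

Rearrange to standard form: 2v² + 2v - 11 = 0.
Discriminant: (2)² − 4·2·(-11) = 92.
Quadratic formula: v = (-2 ± √92) / 4.
So v = -1/2 + √(23)/2 ≈ 1.8979 or v = -√(23)/2 - 1/2 ≈ -2.8979.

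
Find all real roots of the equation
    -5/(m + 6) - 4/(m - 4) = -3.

m = -4.558 or m = 5.558

Multiply both sides by (m + 6)(m - 4):
-5(m - 4) - 4(m + 6) = -3(m + 6)(m - 4).
Expand and collect terms: -3m² + 3m + 76 = 0.
By the quadratic formula, m = (-3 ± √921) / -6, so m ≈ -4.558 or m ≈ 5.558.
Neither value makes a denominator zero (m ≠ -6, m ≠ 4), so both are valid.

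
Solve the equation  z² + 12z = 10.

Rearrange to standard form: z² + 12z - 10 = 0.
Discriminant: (12)² − 4·1·(-10) = 184.
Quadratic formula: z = (-12 ± √184) / 2.
So z = -6 + √(46) ≈ 0.7823 or z = -√(46) - 6 ≈ -12.7823.

z = -12.7823 or z = 0.7823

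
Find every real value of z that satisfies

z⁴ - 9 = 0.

Let u = z². The equation becomes u² - 9 = 0.
Factor: (u - 3)(u + 3) = 0, so u = 3 or u = -3.
z² = 3 gives z = ±√(3) ≈ ±1.7321.
z² = -3 < 0 has no real solution.

z = -1.7321 or z = 1.7321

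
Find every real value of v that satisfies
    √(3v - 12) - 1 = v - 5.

v = 4 or v = 7

Isolate the radical: √(3v - 12) = v - 4.
Square both sides: 3v - 12 = (v - 4)².
Expand and rearrange: v² - 11v + 28 = 0.
Solving gives v = 7 or v = 4.
Check each candidate in the original equation:
  v = 7: √(9) = 3, while v - 4 = 3 — valid.
  v = 4: √(0) = 0, while v - 4 = 0 — valid.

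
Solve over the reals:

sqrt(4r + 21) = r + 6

r = -5 or r = -3

Square both sides: 4r + 21 = (r + 6)^2.
Expand and rearrange: r^2 + 8r + 15 = 0.
Solving gives r = -3 or r = -5.
Check each candidate in the original equation:
  r = -3: sqrt(9) = 3, while r + 6 = 3 — valid.
  r = -5: sqrt(1) = 1, while r + 6 = 1 — valid.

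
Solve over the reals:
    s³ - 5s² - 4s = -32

Rearrange: s³ - 5s² - 4s + 32 = 0.
Possible rational roots are divisors of 32. Testing s = 4 gives 0, so (s - 4) is a factor.
Divide: s³ - 5s² - 4s + 32 = (s - 4)(s² - s - 8).
Apply the quadratic formula to s² - s - 8 = 0: s = (1 ± √33)/2, i.e. s ≈ 3.3723 or s ≈ -2.3723.

s = -2.3723 or s = 3.3723 or s = 4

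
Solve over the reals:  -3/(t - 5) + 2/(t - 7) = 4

t = 4.3698 or t = 7.3802

Multiply both sides by (t - 5)(t - 7):
-3(t - 7) + 2(t - 5) = 4(t - 5)(t - 7).
Expand and collect terms: 4t^2 - 47t + 129 = 0.
By the quadratic formula, t = (47 +/- sqrt(145)) / 8, so t ~= 7.3802 or t ~= 4.3698.
Neither value makes a denominator zero (t != 5, t != 7), so both are valid.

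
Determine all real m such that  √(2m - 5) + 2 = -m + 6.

m = 3

Isolate the radical: √(2m - 5) = -m + 4.
Square both sides: 2m - 5 = (-m + 4)².
Expand and rearrange: m² - 10m + 21 = 0.
Solving gives m = 7 or m = 3.
Check each candidate in the original equation:
  m = 7: √(9) = 3, while -m + 4 = -3 — extraneous.
  m = 3: √(1) = 1, while -m + 4 = 1 — valid.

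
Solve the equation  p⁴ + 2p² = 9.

p = -1.4705 or p = 1.4705

Let u = p². The equation becomes u² + 2u - 9 = 0.
By the quadratic formula, u = -1 + √(10) or u = -√(10) - 1.
p² = -1 + √(10) gives p = ±√(-1 + √(10)) ≈ ±1.4705.
p² = -√(10) - 1 < 0 has no real solution.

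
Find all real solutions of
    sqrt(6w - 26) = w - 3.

Square both sides: 6w - 26 = (w - 3)^2.
Expand and rearrange: w^2 - 12w + 35 = 0.
Solving gives w = 7 or w = 5.
Check each candidate in the original equation:
  w = 7: sqrt(16) = 4, while w - 3 = 4 — valid.
  w = 5: sqrt(4) = 2, while w - 3 = 2 — valid.

w = 5 or w = 7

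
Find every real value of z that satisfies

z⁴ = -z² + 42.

z = -2.4495 or z = 2.4495

Let u = z². The equation becomes u² + u - 42 = 0.
Factor: (u + 7)(u - 6) = 0, so u = -7 or u = 6.
z² = -7 < 0 has no real solution.
z² = 6 gives z = ±√(6) ≈ ±2.4495.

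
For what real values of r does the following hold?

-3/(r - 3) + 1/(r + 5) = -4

r = -5.2291 or r = 3.7291

Multiply both sides by (r - 3)(r + 5):
-3(r + 5) + (r - 3) = -4(r - 3)(r + 5).
Expand and collect terms: -4r^2 - 6r + 78 = 0.
By the quadratic formula, r = (6 +/- sqrt(1284)) / -8, so r ~= -5.2291 or r ~= 3.7291.
Neither value makes a denominator zero (r != 3, r != -5), so both are valid.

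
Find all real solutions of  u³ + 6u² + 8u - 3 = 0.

Possible rational roots are divisors of -3. Testing u = -3 gives 0, so (u + 3) is a factor.
Divide: u³ + 6u² + 8u - 3 = (u + 3)(u² + 3u - 1).
Apply the quadratic formula to u² + 3u - 1 = 0: u = (-3 ± √13)/2, i.e. u ≈ 0.3028 or u ≈ -3.3028.

u = -3.3028 or u = -3 or u = 0.3028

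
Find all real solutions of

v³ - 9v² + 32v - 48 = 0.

v = 4

Possible rational roots are divisors of -48. Testing v = 4 gives 0, so (v - 4) is a factor.
Divide: v³ - 9v² + 32v - 48 = (v - 4)(v² - 5v + 12).
The quadratic v² - 5v + 12 has discriminant -23 < 0, so no further real roots.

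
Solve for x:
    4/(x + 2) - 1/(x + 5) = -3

x = -4

Multiply both sides by (x + 2)(x + 5):
4(x + 5) - (x + 2) = -3(x + 2)(x + 5).
Expand and collect terms: -3x^2 - 24x - 48 = 0.
This has the repeated root x = -4.
Neither value makes a denominator zero (x != -2, x != -5), so both are valid.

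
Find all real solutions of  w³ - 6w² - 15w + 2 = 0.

w = -2 or w = 0.127 or w = 7.873

Possible rational roots are divisors of 2. Testing w = -2 gives 0, so (w + 2) is a factor.
Divide: w³ - 6w² - 15w + 2 = (w + 2)(w² - 8w + 1).
Apply the quadratic formula to w² - 8w + 1 = 0: w = (8 ± √60)/2, i.e. w ≈ 7.873 or w ≈ 0.127.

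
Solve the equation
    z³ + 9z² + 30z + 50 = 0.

z = -5

Possible rational roots are divisors of 50. Testing z = -5 gives 0, so (z + 5) is a factor.
Divide: z³ + 9z² + 30z + 50 = (z + 5)(z² + 4z + 10).
The quadratic z² + 4z + 10 has discriminant -24 < 0, so no further real roots.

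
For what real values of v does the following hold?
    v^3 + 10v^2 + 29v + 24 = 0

Possible rational roots are divisors of 24. Testing v = -3 gives 0, so (v + 3) is a factor.
Divide: v^3 + 10v^2 + 29v + 24 = (v + 3)(v^2 + 7v + 8).
Apply the quadratic formula to v^2 + 7v + 8 = 0: v = (-7 +/- sqrt(17))/2, i.e. v ~= -1.4384 or v ~= -5.5616.

v = -5.5616 or v = -3 or v = -1.4384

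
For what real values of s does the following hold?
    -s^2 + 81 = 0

Factor: -1(s + 9)(s - 9) = 0.
So s = -9 or s = 9.

s = -9 or s = 9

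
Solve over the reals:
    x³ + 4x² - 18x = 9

Rearrange: x³ + 4x² - 18x - 9 = 0.
Possible rational roots are divisors of -9. Testing x = 3 gives 0, so (x - 3) is a factor.
Divide: x³ + 4x² - 18x - 9 = (x - 3)(x² + 7x + 3).
Apply the quadratic formula to x² + 7x + 3 = 0: x = (-7 ± √37)/2, i.e. x ≈ -0.4586 or x ≈ -6.5414.

x = -6.5414 or x = -0.4586 or x = 3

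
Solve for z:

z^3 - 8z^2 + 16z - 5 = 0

z = 0.382 or z = 2.618 or z = 5

Possible rational roots are divisors of -5. Testing z = 5 gives 0, so (z - 5) is a factor.
Divide: z^3 - 8z^2 + 16z - 5 = (z - 5)(z^2 - 3z + 1).
Apply the quadratic formula to z^2 - 3z + 1 = 0: z = (3 +/- sqrt(5))/2, i.e. z ~= 2.618 or z ~= 0.382.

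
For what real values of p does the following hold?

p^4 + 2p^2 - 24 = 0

p = -2 or p = 2

Let u = p^2. The equation becomes u^2 + 2u - 24 = 0.
Factor: (u + 6)(u - 4) = 0, so u = -6 or u = 4.
p^2 = -6 < 0 has no real solution.
p^2 = 4 gives p = +/-2.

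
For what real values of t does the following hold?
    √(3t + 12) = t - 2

Square both sides: 3t + 12 = (t - 2)².
Expand and rearrange: t² - 7t - 8 = 0.
Solving gives t = 8 or t = -1.
Check each candidate in the original equation:
  t = 8: √(36) = 6, while t - 2 = 6 — valid.
  t = -1: √(9) = 3, while t - 2 = -3 — extraneous.

t = 8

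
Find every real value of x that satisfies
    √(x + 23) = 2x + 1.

Square both sides: x + 23 = (2x + 1)².
Expand and rearrange: 4x² + 3x - 22 = 0.
Solving gives x = 2 or x = -2.75.
Check each candidate in the original equation:
  x = 2: √(25) = 5, while 2x + 1 = 5 — valid.
  x = -2.75: √(20.25) = 4.5, while 2x + 1 = -4.5 — extraneous.

x = 2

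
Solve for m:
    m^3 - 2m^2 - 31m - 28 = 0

m = -4 or m = -1 or m = 7

Possible rational roots are divisors of -28. Testing m = -4 gives 0, so (m + 4) is a factor.
Divide: m^3 - 2m^2 - 31m - 28 = (m + 4)(m^2 - 6m - 7).
Factor the quadratic: m = 7 or m = -1.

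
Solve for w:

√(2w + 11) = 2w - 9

Square both sides: 2w + 11 = (2w - 9)².
Expand and rearrange: 4w² - 38w + 70 = 0.
Solving gives w = 7 or w = 2.5.
Check each candidate in the original equation:
  w = 7: √(25) = 5, while 2w - 9 = 5 — valid.
  w = 2.5: √(16) = 4, while 2w - 9 = -4 — extraneous.

w = 7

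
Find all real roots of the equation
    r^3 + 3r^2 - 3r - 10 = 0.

Possible rational roots are divisors of -10. Testing r = -2 gives 0, so (r + 2) is a factor.
Divide: r^3 + 3r^2 - 3r - 10 = (r + 2)(r^2 + r - 5).
Apply the quadratic formula to r^2 + r - 5 = 0: r = (-1 +/- sqrt(21))/2, i.e. r ~= 1.7913 or r ~= -2.7913.

r = -2.7913 or r = -2 or r = 1.7913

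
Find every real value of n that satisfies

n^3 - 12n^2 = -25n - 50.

Rearrange: n^3 - 12n^2 + 25n + 50 = 0.
Possible rational roots are divisors of 50. Testing n = 5 gives 0, so (n - 5) is a factor.
Divide: n^3 - 12n^2 + 25n + 50 = (n - 5)(n^2 - 7n - 10).
Apply the quadratic formula to n^2 - 7n - 10 = 0: n = (7 +/- sqrt(89))/2, i.e. n ~= 8.217 or n ~= -1.217.

n = -1.217 or n = 5 or n = 8.217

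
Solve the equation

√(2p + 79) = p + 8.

p = 1

Square both sides: 2p + 79 = (p + 8)².
Expand and rearrange: p² + 14p - 15 = 0.
Solving gives p = 1 or p = -15.
Check each candidate in the original equation:
  p = 1: √(81) = 9, while p + 8 = 9 — valid.
  p = -15: √(49) = 7, while p + 8 = -7 — extraneous.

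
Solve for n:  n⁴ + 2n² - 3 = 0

Let u = n². The equation becomes u² + 2u - 3 = 0.
Factor: (u - 1)(u + 3) = 0, so u = 1 or u = -3.
n² = 1 gives n = ±1.
n² = -3 < 0 has no real solution.

n = -1 or n = 1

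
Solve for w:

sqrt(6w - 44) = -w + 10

w = 8

Square both sides: 6w - 44 = (-w + 10)^2.
Expand and rearrange: w^2 - 26w + 144 = 0.
Solving gives w = 18 or w = 8.
Check each candidate in the original equation:
  w = 18: sqrt(64) = 8, while -w + 10 = -8 — extraneous.
  w = 8: sqrt(4) = 2, while -w + 10 = 2 — valid.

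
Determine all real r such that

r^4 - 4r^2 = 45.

Let u = r^2. The equation becomes u^2 - 4u - 45 = 0.
Factor: (u - 9)(u + 5) = 0, so u = 9 or u = -5.
r^2 = 9 gives r = +/-3.
r^2 = -5 < 0 has no real solution.

r = -3 or r = 3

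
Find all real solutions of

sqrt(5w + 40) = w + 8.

w = -8 or w = -3

Square both sides: 5w + 40 = (w + 8)^2.
Expand and rearrange: w^2 + 11w + 24 = 0.
Solving gives w = -3 or w = -8.
Check each candidate in the original equation:
  w = -3: sqrt(25) = 5, while w + 8 = 5 — valid.
  w = -8: sqrt(0) = 0, while w + 8 = 0 — valid.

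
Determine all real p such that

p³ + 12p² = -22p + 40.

p = -9.099 or p = -4 or p = 1.099

Rearrange: p³ + 12p² + 22p - 40 = 0.
Possible rational roots are divisors of -40. Testing p = -4 gives 0, so (p + 4) is a factor.
Divide: p³ + 12p² + 22p - 40 = (p + 4)(p² + 8p - 10).
Apply the quadratic formula to p² + 8p - 10 = 0: p = (-8 ± √104)/2, i.e. p ≈ 1.099 or p ≈ -9.099.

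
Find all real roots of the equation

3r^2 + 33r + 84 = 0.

r = -7 or r = -4

Factor: 3(r + 7)(r + 4) = 0.
So r = -7 or r = -4.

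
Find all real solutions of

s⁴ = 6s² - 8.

Let u = s². The equation becomes u² - 6u + 8 = 0.
Factor: (u - 2)(u - 4) = 0, so u = 2 or u = 4.
s² = 2 gives s = ±√(2) ≈ ±1.4142.
s² = 4 gives s = ±2.

s = -2 or s = -1.4142 or s = 1.4142 or s = 2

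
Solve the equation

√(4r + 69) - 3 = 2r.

Isolate the radical: √(4r + 69) = 2r + 3.
Square both sides: 4r + 69 = (2r + 3)².
Expand and rearrange: 4r² + 8r - 60 = 0.
Solving gives r = 3 or r = -5.
Check each candidate in the original equation:
  r = 3: √(81) = 9, while 2r + 3 = 9 — valid.
  r = -5: √(49) = 7, while 2r + 3 = -7 — extraneous.

r = 3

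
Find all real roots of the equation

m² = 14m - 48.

m = 6 or m = 8

Bring every term to one side: m² - 14m + 48 = 0.
Factor: (m - 8)(m - 6) = 0.
So m = 8 or m = 6.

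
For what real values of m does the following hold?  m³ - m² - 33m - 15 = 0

Possible rational roots are divisors of -15. Testing m = -5 gives 0, so (m + 5) is a factor.
Divide: m³ - m² - 33m - 15 = (m + 5)(m² - 6m - 3).
Apply the quadratic formula to m² - 6m - 3 = 0: m = (6 ± √48)/2, i.e. m ≈ 6.4641 or m ≈ -0.4641.

m = -5 or m = -0.4641 or m = 6.4641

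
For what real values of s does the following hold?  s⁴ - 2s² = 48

Let u = s². The equation becomes u² - 2u - 48 = 0.
Factor: (u + 6)(u - 8) = 0, so u = -6 or u = 8.
s² = -6 < 0 has no real solution.
s² = 8 gives s = ±2·√(2) ≈ ±2.8284.

s = -2.8284 or s = 2.8284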